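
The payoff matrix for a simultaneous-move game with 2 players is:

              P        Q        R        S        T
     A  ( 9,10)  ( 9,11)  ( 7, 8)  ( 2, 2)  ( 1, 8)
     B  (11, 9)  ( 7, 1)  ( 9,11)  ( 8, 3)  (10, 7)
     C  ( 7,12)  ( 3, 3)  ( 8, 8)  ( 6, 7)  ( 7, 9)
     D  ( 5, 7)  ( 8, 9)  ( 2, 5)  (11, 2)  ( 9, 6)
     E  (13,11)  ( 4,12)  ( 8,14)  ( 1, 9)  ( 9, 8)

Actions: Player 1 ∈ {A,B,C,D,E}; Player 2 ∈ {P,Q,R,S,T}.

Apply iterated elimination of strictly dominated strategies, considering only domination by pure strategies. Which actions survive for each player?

P1 drop C (B beats it: P:11>7 Q:7>3 R:9>8 S:8>6 T:10>7)
P2 drop S (P beats it: A:10>2 B:9>3 D:7>2 E:11>9)
P2 drop T (P beats it: A:10>8 B:9>7 D:7>6 E:11>8)
P1 drop D (A beats it: P:9>5 Q:9>8 R:7>2)
P1→{A,B,E} P2→{P,Q,R}

Remaining: P1:{A,B,E} P2:{P,Q,R}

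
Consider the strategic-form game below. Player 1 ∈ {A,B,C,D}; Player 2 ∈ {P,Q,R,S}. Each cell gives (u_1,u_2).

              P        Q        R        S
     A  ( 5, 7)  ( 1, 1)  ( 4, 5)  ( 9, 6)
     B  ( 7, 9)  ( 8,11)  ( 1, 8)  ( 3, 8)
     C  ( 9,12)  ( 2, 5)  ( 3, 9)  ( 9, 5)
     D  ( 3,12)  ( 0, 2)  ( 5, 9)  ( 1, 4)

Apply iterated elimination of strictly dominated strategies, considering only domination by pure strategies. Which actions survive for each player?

P2 drop R (P beats it: A:7>5 B:9>8 C:12>9 D:12>9)
P1 drop D (A beats it: P:5>3 Q:1>0 S:9>1)
P2 drop S (P beats it: A:7>6 B:9>8 C:12>5)
P1 drop A (B beats it: P:7>5 Q:8>1)
P1→{B,C} P2→{P,Q}

IESDS → P1:{B,C} P2:{P,Q}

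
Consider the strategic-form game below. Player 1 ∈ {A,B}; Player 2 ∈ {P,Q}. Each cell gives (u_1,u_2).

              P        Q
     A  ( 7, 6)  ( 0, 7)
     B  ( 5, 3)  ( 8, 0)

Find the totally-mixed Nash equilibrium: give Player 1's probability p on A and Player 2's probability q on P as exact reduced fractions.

P1 indiff ⇒ q·7+(1-q)·0 = q·5+(1-q)·8 ⇒ q(2) = (1-q)(8) ⇒ q = 4/5
P2 indiff ⇒ p·6+(1-p)·3 = p·7+(1-p)·0 ⇒ p(-1) = (1-p)(-3) ⇒ p = 3/4

P1 mixes 3/4 on A; P2 mixes 4/5 on P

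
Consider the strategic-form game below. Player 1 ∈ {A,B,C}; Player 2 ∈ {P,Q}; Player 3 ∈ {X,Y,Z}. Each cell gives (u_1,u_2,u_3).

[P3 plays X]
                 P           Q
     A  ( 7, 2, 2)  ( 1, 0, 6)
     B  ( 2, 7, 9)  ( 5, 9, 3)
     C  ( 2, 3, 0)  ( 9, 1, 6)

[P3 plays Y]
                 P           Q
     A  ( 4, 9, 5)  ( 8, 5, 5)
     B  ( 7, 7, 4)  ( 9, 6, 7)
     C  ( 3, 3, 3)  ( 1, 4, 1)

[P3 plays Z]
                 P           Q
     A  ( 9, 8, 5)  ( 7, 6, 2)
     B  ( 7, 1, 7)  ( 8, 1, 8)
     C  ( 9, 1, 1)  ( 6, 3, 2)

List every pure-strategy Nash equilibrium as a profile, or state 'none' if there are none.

PSNE = {(A,P,Z), (B,Q,Z)}

(A,P,X): not NE [P3→Z gives 5>2]
(A,P,Y): not NE [P1→B gives 7>4]
(A,P,Z): NE
(A,Q,X): not NE [P1→C gives 9>1; P2→P gives 2>0]
(A,Q,Y): not NE [P1→B gives 9>8; P2→P gives 9>5; P3→X gives 6>5]
(A,Q,Z): not NE [P1→B gives 8>7; P2→P gives 8>6; P3→X gives 6>2]
(B,P,X): not NE [P1→A gives 7>2; P2→Q gives 9>7]
(B,P,Y): not NE [P3→X gives 9>4]
(B,P,Z): not NE [P1→C gives 9>7; P3→X gives 9>7]
(B,Q,X): not NE [P1→C gives 9>5; P3→Z gives 8>3]
(B,Q,Y): not NE [P2→P gives 7>6; P3→Z gives 8>7]
(B,Q,Z): NE
(C,P,X): not NE [P1→A gives 7>2; P3→Y gives 3>0]
(C,P,Y): not NE [P1→B gives 7>3; P2→Q gives 4>3]
(C,P,Z): not NE [P2→Q gives 3>1; P3→Y gives 3>1]
(C,Q,X): not NE [P2→P gives 3>1]
(C,Q,Y): not NE [P1→B gives 9>1; P3→X gives 6>1]
(C,Q,Z): not NE [P1→B gives 8>6; P3→X gives 6>2]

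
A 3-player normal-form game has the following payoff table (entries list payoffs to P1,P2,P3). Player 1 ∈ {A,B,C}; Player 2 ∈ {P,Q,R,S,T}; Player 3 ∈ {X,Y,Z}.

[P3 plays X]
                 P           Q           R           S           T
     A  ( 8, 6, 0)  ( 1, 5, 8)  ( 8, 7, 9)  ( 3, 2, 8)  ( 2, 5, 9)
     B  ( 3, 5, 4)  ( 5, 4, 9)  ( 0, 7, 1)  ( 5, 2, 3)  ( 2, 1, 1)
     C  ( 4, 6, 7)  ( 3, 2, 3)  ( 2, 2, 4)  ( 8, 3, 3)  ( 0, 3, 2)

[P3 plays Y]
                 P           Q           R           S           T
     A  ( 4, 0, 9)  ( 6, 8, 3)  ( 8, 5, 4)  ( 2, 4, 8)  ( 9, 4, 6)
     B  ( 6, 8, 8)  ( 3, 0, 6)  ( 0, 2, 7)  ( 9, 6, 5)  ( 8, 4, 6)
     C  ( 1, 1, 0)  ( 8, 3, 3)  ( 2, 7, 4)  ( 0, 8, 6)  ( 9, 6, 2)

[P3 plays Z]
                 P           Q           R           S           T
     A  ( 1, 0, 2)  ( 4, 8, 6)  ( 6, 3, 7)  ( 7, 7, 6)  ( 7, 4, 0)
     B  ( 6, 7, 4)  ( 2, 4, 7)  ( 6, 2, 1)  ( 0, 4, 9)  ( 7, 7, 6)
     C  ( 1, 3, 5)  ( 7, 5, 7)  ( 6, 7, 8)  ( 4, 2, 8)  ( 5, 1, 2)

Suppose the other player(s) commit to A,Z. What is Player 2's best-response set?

u_2(P vs A,Z) = 0
u_2(Q vs A,Z) = 8
u_2(R vs A,Z) = 3
u_2(S vs A,Z) = 7
u_2(T vs A,Z) = 4
max payoff 8 at {Q}

BR_2 = {Q}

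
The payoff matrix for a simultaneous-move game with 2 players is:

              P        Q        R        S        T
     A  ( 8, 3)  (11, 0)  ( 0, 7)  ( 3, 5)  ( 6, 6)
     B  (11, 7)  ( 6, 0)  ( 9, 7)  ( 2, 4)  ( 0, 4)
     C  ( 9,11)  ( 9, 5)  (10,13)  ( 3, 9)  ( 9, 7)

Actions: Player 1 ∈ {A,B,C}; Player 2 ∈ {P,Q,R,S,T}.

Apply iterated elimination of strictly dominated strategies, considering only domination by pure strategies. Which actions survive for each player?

P2 drop Q (P beats it: A:3>0 B:7>0 C:11>5)
P2 drop S (R beats it: A:7>5 B:7>4 C:13>9)
P1 drop A (C beats it: P:9>8 R:10>0 T:9>6)
P2 drop T (P beats it: B:7>4 C:11>7)
P1→{B,C} P2→{P,R}

Remaining: P1:{B,C} P2:{P,R}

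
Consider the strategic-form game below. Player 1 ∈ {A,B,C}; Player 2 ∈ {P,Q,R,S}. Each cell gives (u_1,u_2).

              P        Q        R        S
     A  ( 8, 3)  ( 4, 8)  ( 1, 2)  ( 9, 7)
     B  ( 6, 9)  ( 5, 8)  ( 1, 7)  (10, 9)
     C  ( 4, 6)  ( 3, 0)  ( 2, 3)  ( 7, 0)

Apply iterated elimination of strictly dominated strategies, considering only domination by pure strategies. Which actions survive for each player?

Survivors P1:{A,B} P2:{P,Q,S}

P2 drop R (P beats it: A:3>2 B:9>7 C:6>3)
P1 drop C (A beats it: P:8>4 Q:4>3 S:9>7)
P1→{A,B} P2→{P,Q,S}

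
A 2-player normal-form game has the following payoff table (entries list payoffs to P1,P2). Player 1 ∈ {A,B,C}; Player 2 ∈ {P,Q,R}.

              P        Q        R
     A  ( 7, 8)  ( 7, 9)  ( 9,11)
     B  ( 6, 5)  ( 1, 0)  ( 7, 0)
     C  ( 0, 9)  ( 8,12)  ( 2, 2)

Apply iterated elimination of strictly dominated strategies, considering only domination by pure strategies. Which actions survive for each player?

Survivors P1:{A,C} P2:{Q,R}

P1 drop B (A beats it: P:7>6 Q:7>1 R:9>7)
P2 drop P (Q beats it: A:9>8 C:12>9)
P1→{A,C} P2→{Q,R}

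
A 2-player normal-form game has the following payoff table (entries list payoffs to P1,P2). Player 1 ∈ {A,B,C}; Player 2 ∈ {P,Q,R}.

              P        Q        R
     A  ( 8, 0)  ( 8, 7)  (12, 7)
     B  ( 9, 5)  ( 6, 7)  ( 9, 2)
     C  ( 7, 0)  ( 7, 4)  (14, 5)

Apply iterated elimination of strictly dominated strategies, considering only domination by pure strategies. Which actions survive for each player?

Remaining: P1:{A,C} P2:{Q,R}

P2 drop P (Q beats it: A:7>0 B:7>5 C:4>0)
P1 drop B (A beats it: Q:8>6 R:12>9)
P1→{A,C} P2→{Q,R}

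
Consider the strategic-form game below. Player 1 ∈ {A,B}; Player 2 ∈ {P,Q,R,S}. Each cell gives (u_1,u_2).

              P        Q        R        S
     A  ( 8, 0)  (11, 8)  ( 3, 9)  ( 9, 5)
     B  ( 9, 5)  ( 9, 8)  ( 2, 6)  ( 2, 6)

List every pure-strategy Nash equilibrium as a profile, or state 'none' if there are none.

(A,P): not NE [P1→B gives 9>8; P2→R gives 9>0]
(A,Q): not NE [P2→R gives 9>8]
(A,R): NE
(A,S): not NE [P2→R gives 9>5]
(B,P): not NE [P2→Q gives 8>5]
(B,Q): not NE [P1→A gives 11>9]
(B,R): not NE [P1→A gives 3>2; P2→Q gives 8>6]
(B,S): not NE [P1→A gives 9>2; P2→Q gives 8>6]

Nash profiles: (A,R)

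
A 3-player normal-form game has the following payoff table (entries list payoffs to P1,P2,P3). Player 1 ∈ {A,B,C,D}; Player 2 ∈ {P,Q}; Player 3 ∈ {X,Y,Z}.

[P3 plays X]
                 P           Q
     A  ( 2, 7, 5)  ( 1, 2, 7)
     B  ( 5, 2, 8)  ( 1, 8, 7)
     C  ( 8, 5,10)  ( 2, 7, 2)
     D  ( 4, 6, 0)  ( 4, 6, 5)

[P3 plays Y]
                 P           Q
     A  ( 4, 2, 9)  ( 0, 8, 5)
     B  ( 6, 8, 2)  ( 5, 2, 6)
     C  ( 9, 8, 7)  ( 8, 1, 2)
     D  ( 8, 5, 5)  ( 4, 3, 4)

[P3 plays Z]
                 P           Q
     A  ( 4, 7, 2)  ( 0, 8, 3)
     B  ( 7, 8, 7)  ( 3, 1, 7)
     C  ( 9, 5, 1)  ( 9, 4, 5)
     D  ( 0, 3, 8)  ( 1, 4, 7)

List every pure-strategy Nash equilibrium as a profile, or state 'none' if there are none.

No pure NE.

(A,P,X): not NE [P1→C gives 8>2; P3→Y gives 9>5]
(A,P,Y): not NE [P1→C gives 9>4; P2→Q gives 8>2]
(A,P,Z): not NE [P1→C gives 9>4; P2→Q gives 8>7; P3→Y gives 9>2]
(A,Q,X): not NE [P1→D gives 4>1; P2→P gives 7>2]
(A,Q,Y): not NE [P1→C gives 8>0; P3→X gives 7>5]
(A,Q,Z): not NE [P1→C gives 9>0; P3→X gives 7>3]
(B,P,X): not NE [P1→C gives 8>5; P2→Q gives 8>2]
(B,P,Y): not NE [P1→C gives 9>6; P3→X gives 8>2]
(B,P,Z): not NE [P1→C gives 9>7; P3→X gives 8>7]
(B,Q,X): not NE [P1→D gives 4>1]
(B,Q,Y): not NE [P1→C gives 8>5; P2→P gives 8>2; P3→Z gives 7>6]
(B,Q,Z): not NE [P1→C gives 9>3; P2→P gives 8>1]
(C,P,X): not NE [P2→Q gives 7>5]
(C,P,Y): not NE [P3→X gives 10>7]
(C,P,Z): not NE [P3→X gives 10>1]
(C,Q,X): not NE [P1→D gives 4>2; P3→Z gives 5>2]
(C,Q,Y): not NE [P2→P gives 8>1; P3→Z gives 5>2]
(C,Q,Z): not NE [P2→P gives 5>4]
(D,P,X): not NE [P1→C gives 8>4; P3→Z gives 8>0]
(D,P,Y): not NE [P1→C gives 9>8; P3→Z gives 8>5]
(D,P,Z): not NE [P1→C gives 9>0; P2→Q gives 4>3]
(D,Q,X): not NE [P3→Z gives 7>5]
(D,Q,Y): not NE [P1→C gives 8>4; P2→P gives 5>3; P3→Z gives 7>4]
(D,Q,Z): not NE [P1→C gives 9>1]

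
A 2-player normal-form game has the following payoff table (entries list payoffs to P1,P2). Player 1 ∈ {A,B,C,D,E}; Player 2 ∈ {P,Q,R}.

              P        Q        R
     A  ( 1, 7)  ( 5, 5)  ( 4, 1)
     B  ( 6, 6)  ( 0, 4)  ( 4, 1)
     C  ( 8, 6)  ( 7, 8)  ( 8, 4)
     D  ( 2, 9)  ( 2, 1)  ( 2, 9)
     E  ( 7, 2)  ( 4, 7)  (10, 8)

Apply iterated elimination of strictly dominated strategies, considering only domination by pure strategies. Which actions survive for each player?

P1 drop A (C beats it: P:8>1 Q:7>5 R:8>4)
P1 drop B (C beats it: P:8>6 Q:7>0 R:8>4)
P1 drop D (C beats it: P:8>2 Q:7>2 R:8>2)
P2 drop P (Q beats it: C:8>6 E:7>2)
P1→{C,E} P2→{Q,R}

IESDS → P1:{C,E} P2:{Q,R}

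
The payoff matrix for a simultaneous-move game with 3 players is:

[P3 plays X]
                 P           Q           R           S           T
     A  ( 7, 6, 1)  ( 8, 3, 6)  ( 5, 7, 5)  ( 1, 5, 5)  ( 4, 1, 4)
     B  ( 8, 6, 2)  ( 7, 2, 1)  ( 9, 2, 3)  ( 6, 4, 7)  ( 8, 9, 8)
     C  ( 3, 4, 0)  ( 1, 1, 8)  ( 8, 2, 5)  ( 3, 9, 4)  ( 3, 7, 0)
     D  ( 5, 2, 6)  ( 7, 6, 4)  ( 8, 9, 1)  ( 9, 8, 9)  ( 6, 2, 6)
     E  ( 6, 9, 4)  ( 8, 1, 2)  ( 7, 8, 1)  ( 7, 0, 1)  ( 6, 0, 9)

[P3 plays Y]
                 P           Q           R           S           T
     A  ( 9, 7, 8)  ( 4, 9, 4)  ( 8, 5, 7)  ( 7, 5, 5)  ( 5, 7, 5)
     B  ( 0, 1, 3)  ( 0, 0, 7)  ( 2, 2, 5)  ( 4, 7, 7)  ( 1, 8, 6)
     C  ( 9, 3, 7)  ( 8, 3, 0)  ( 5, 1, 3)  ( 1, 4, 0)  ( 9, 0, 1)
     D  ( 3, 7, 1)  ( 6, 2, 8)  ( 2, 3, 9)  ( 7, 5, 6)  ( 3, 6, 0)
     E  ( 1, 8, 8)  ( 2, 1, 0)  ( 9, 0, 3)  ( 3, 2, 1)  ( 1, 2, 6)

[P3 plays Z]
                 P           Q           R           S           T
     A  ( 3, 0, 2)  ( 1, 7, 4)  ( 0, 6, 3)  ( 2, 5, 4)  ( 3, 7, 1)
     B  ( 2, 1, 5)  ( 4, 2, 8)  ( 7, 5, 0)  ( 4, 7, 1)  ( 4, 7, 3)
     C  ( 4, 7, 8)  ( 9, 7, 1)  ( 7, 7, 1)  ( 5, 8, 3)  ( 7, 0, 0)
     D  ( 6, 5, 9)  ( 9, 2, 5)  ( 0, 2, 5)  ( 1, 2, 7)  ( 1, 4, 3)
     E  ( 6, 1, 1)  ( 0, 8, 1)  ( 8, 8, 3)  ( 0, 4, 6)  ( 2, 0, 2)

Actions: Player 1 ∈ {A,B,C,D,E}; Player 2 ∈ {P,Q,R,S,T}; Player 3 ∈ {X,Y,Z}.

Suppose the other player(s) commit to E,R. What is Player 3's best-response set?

u_3(X vs E,R) = 1
u_3(Y vs E,R) = 3
u_3(Z vs E,R) = 3
max payoff 3 at {Y,Z}

BR_3 = {Y,Z}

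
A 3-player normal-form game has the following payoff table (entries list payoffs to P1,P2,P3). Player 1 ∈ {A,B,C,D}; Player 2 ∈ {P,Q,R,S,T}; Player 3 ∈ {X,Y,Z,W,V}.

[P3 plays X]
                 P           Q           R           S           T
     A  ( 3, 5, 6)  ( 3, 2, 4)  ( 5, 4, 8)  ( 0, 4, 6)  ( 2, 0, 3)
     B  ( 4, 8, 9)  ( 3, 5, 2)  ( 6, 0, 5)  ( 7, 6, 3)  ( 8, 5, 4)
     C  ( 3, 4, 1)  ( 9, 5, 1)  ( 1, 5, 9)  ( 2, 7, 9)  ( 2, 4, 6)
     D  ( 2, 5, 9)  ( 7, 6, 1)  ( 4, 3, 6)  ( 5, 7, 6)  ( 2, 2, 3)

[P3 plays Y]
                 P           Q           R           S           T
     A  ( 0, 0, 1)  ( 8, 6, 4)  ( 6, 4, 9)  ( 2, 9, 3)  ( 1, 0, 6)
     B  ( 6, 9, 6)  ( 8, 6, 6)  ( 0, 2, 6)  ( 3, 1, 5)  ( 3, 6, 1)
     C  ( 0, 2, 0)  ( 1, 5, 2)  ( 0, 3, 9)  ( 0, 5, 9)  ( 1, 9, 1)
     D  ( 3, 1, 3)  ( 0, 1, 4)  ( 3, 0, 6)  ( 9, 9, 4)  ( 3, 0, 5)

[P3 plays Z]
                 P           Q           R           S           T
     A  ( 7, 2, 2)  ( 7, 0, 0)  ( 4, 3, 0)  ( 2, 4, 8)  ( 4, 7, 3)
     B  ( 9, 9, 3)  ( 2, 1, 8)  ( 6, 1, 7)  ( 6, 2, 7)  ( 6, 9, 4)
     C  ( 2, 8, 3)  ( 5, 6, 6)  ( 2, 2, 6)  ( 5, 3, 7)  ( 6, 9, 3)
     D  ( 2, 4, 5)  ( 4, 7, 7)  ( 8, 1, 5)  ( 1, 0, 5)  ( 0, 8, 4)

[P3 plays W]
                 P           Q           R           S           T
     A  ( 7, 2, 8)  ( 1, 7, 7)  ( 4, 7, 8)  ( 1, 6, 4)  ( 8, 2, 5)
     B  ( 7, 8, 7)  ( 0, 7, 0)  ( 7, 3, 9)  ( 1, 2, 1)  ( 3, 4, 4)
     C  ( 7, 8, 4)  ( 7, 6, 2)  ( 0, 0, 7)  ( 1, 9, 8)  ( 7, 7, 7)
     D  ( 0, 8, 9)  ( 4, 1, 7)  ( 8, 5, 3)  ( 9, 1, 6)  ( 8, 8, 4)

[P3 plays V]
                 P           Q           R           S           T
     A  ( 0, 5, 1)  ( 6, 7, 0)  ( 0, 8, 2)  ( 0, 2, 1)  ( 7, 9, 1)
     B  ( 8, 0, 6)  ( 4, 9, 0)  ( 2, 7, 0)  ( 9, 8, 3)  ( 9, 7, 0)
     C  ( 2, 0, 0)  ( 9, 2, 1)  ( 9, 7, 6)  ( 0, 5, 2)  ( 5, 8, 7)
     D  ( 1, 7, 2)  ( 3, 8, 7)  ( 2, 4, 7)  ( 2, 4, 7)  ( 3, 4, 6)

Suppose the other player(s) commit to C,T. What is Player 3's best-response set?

u_3(X vs C,T) = 6
u_3(Y vs C,T) = 1
u_3(Z vs C,T) = 3
u_3(W vs C,T) = 7
u_3(V vs C,T) = 7
max payoff 7 at {W,V}

P3 best: {W,V}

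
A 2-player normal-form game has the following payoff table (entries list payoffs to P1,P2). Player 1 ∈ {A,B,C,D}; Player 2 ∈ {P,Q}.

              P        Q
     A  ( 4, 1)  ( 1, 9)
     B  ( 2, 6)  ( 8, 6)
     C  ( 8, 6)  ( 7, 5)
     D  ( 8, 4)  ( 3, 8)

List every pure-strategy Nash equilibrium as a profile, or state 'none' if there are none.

(A,P): not NE [P1→D gives 8>4; P2→Q gives 9>1]
(A,Q): not NE [P1→B gives 8>1]
(B,P): not NE [P1→D gives 8>2]
(B,Q): NE
(C,P): NE
(C,Q): not NE [P1→B gives 8>7; P2→P gives 6>5]
(D,P): not NE [P2→Q gives 8>4]
(D,Q): not NE [P1→B gives 8>3]

NE set: (B,Q), (C,P)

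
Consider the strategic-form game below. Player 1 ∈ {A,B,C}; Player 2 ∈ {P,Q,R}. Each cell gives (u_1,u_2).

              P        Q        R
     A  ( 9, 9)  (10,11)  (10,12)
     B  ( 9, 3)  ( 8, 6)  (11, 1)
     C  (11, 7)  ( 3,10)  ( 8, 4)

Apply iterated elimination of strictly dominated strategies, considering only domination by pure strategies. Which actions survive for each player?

Survivors P1:{A,B} P2:{Q,R}

P2 drop P (Q beats it: A:11>9 B:6>3 C:10>7)
P1 drop C (A beats it: Q:10>3 R:10>8)
P1→{A,B} P2→{Q,R}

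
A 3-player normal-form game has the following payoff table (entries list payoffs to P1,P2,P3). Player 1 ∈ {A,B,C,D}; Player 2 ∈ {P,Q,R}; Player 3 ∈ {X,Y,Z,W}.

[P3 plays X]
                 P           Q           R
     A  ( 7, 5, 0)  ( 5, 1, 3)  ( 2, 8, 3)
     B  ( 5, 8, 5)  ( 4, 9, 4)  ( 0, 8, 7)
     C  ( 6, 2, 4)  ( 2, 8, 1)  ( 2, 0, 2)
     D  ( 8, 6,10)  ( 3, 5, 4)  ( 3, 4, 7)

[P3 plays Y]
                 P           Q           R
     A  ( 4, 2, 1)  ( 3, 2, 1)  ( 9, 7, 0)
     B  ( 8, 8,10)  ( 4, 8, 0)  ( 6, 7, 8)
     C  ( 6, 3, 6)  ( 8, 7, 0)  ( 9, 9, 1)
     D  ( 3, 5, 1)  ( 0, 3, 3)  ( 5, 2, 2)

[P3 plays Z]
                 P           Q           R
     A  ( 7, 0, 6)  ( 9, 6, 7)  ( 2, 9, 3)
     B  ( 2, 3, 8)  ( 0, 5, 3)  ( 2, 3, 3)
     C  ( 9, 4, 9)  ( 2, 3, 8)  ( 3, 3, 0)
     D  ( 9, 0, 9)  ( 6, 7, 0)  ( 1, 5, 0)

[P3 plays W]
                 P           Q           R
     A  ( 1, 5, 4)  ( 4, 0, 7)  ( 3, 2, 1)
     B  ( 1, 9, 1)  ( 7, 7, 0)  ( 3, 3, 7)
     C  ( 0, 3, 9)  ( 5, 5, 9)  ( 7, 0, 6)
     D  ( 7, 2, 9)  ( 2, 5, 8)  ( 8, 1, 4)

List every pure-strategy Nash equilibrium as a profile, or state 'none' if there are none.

(A,P,X): not NE [P1→D gives 8>7; P2→R gives 8>5; P3→Z gives 6>0]
(A,P,Y): not NE [P1→B gives 8>4; P2→R gives 7>2; P3→Z gives 6>1]
(A,P,Z): not NE [P1→D gives 9>7; P2→R gives 9>0]
(A,P,W): not NE [P1→D gives 7>1; P3→Z gives 6>4]
(A,Q,X): not NE [P2→R gives 8>1; P3→W gives 7>3]
(A,Q,Y): not NE [P1→C gives 8>3; P2→R gives 7>2; P3→W gives 7>1]
(A,Q,Z): not NE [P2→R gives 9>6]
(A,Q,W): not NE [P1→B gives 7>4; P2→P gives 5>0]
(A,R,X): not NE [P1→D gives 3>2]
(A,R,Y): not NE [P3→Z gives 3>0]
(A,R,Z): not NE [P1→C gives 3>2]
(A,R,W): not NE [P1→D gives 8>3; P2→P gives 5>2; P3→Z gives 3>1]
(B,P,X): not NE [P1→D gives 8>5; P2→Q gives 9>8; P3→Y gives 10>5]
(B,P,Y): NE
(B,P,Z): not NE [P1→D gives 9>2; P2→Q gives 5>3; P3→Y gives 10>8]
(B,P,W): not NE [P1→D gives 7>1; P3→Y gives 10>1]
(B,Q,X): not NE [P1→A gives 5>4]
(B,Q,Y): not NE [P1→C gives 8>4; P3→X gives 4>0]
(B,Q,Z): not NE [P1→A gives 9>0; P3→X gives 4>3]
(B,Q,W): not NE [P2→P gives 9>7; P3→X gives 4>0]
(B,R,X): not NE [P1→D gives 3>0; P2→Q gives 9>8; P3→Y gives 8>7]
(B,R,Y): not NE [P1→C gives 9>6; P2→Q gives 8>7]
(B,R,Z): not NE [P1→C gives 3>2; P2→Q gives 5>3; P3→Y gives 8>3]
(B,R,W): not NE [P1→D gives 8>3; P2→P gives 9>3; P3→Y gives 8>7]
(C,P,X): not NE [P1→D gives 8>6; P2→Q gives 8>2; P3→W gives 9>4]
(C,P,Y): not NE [P1→B gives 8>6; P2→R gives 9>3; P3→W gives 9>6]
(C,P,Z): NE
(C,P,W): not NE [P1→D gives 7>0; P2→Q gives 5>3]
(C,Q,X): not NE [P1→A gives 5>2; P3→W gives 9>1]
(C,Q,Y): not NE [P2→R gives 9>7; P3→W gives 9>0]
(C,Q,Z): not NE [P1→A gives 9>2; P2→P gives 4>3; P3→W gives 9>8]
(C,Q,W): not NE [P1→B gives 7>5]
(C,R,X): not NE [P1→D gives 3>2; P2→Q gives 8>0; P3→W gives 6>2]
(C,R,Y): not NE [P3→W gives 6>1]
(C,R,Z): not NE [P2→P gives 4>3; P3→W gives 6>0]
(C,R,W): not NE [P1→D gives 8>7; P2→Q gives 5>0]
(D,P,X): NE
(D,P,Y): not NE [P1→B gives 8>3; P3→X gives 10>1]
(D,P,Z): not NE [P2→Q gives 7>0; P3→X gives 10>9]
(D,P,W): not NE [P2→Q gives 5>2; P3→X gives 10>9]
(D,Q,X): not NE [P1→A gives 5>3; P2→P gives 6>5; P3→W gives 8>4]
(D,Q,Y): not NE [P1→C gives 8>0; P2→P gives 5>3; P3→W gives 8>3]
(D,Q,Z): not NE [P1→A gives 9>6; P3→W gives 8>0]
(D,Q,W): not NE [P1→B gives 7>2]
(D,R,X): not NE [P2→P gives 6>4]
(D,R,Y): not NE [P1→C gives 9>5; P2→P gives 5>2; P3→X gives 7>2]
(D,R,Z): not NE [P1→C gives 3>1; P2→Q gives 7>5; P3→X gives 7>0]
(D,R,W): not NE [P2→Q gives 5>1; P3→X gives 7>4]

PSNE = {(B,P,Y), (C,P,Z), (D,P,X)}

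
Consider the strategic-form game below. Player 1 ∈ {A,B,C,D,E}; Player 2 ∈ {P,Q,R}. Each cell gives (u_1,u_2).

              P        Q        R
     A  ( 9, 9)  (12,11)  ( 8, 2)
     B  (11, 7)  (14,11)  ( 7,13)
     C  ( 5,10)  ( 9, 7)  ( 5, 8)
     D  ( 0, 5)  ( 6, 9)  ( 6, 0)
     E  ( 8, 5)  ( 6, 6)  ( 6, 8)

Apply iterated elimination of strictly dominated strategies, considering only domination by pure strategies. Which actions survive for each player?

IESDS → P1:{A,B} P2:{Q,R}

P1 drop C (A beats it: P:9>5 Q:12>9 R:8>5)
P1 drop D (A beats it: P:9>0 Q:12>6 R:8>6)
P1 drop E (A beats it: P:9>8 Q:12>6 R:8>6)
P2 drop P (Q beats it: A:11>9 B:11>7)
P1→{A,B} P2→{Q,R}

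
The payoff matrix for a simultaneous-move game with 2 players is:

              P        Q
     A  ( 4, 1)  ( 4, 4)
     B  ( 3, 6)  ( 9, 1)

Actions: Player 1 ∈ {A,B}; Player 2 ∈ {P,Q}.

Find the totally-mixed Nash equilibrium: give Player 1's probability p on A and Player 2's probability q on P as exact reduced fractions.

(p,q) = (5/8, 5/6)

P1 indiff ⇒ q·4+(1-q)·4 = q·3+(1-q)·9 ⇒ q(1) = (1-q)(5) ⇒ q = 5/6
P2 indiff ⇒ p·1+(1-p)·6 = p·4+(1-p)·1 ⇒ p(-3) = (1-p)(-5) ⇒ p = 5/8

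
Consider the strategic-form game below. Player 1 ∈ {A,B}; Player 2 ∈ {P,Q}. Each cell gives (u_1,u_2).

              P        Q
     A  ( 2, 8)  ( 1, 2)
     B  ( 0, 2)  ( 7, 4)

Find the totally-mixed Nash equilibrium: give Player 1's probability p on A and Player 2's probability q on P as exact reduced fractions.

P1 mixes 1/4 on A; P2 mixes 3/4 on P

P1 indiff ⇒ q·2+(1-q)·1 = q·0+(1-q)·7 ⇒ q(2) = (1-q)(6) ⇒ q = 3/4
P2 indiff ⇒ p·8+(1-p)·2 = p·2+(1-p)·4 ⇒ p(6) = (1-p)(2) ⇒ p = 1/4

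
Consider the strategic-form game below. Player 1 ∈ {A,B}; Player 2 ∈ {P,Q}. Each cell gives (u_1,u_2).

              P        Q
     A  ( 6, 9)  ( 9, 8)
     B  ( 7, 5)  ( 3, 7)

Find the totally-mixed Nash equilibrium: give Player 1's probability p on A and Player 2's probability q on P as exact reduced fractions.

p=2/3, q=6/7

P1 indiff ⇒ q·6+(1-q)·9 = q·7+(1-q)·3 ⇒ q(-1) = (1-q)(-6) ⇒ q = 6/7
P2 indiff ⇒ p·9+(1-p)·5 = p·8+(1-p)·7 ⇒ p(1) = (1-p)(2) ⇒ p = 2/3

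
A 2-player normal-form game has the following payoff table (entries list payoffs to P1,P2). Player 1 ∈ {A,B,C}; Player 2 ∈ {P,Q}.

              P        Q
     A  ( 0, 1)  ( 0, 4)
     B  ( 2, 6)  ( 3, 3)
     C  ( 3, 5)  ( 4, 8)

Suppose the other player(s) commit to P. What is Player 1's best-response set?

argmax u_1 = {C}

u_1(A vs P) = 0
u_1(B vs P) = 2
u_1(C vs P) = 3
max payoff 3 at {C}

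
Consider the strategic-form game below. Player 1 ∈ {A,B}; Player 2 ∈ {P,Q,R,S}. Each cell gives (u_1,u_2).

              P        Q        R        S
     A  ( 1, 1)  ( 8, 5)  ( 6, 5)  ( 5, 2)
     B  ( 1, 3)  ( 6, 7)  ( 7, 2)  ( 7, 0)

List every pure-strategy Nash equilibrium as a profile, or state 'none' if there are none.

NE set: (A,Q)

(A,P): not NE [P2→R gives 5>1]
(A,Q): NE
(A,R): not NE [P1→B gives 7>6]
(A,S): not NE [P1→B gives 7>5; P2→R gives 5>2]
(B,P): not NE [P2→Q gives 7>3]
(B,Q): not NE [P1→A gives 8>6]
(B,R): not NE [P2→Q gives 7>2]
(B,S): not NE [P2→Q gives 7>0]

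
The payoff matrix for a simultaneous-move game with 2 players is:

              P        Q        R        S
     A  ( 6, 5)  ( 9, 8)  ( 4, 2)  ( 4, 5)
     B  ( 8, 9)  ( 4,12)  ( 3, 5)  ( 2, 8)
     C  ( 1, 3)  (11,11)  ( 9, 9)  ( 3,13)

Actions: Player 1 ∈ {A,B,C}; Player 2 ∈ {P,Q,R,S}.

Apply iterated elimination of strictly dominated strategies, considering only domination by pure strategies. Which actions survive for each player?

P2 drop P (Q beats it: A:8>5 B:12>9 C:11>3)
P1 drop B (A beats it: Q:9>4 R:4>3 S:4>2)
P2 drop R (Q beats it: A:8>2 C:11>9)
P1→{A,C} P2→{Q,S}

IESDS → P1:{A,C} P2:{Q,S}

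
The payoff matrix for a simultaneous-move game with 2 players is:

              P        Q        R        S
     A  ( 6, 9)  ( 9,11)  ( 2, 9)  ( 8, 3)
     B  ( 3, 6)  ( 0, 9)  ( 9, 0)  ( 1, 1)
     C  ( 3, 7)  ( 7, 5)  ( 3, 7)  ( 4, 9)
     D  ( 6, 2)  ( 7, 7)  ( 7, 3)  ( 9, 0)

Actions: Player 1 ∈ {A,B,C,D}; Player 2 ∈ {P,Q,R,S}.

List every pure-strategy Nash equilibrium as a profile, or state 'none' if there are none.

(A,P): not NE [P2→Q gives 11>9]
(A,Q): NE
(A,R): not NE [P1→B gives 9>2; P2→Q gives 11>9]
(A,S): not NE [P1→D gives 9>8; P2→Q gives 11>3]
(B,P): not NE [P1→D gives 6>3; P2→Q gives 9>6]
(B,Q): not NE [P1→A gives 9>0]
(B,R): not NE [P2→Q gives 9>0]
(B,S): not NE [P1→D gives 9>1; P2→Q gives 9>1]
(C,P): not NE [P1→D gives 6>3; P2→S gives 9>7]
(C,Q): not NE [P1→A gives 9>7; P2→S gives 9>5]
(C,R): not NE [P1→B gives 9>3; P2→S gives 9>7]
(C,S): not NE [P1→D gives 9>4]
(D,P): not NE [P2→Q gives 7>2]
(D,Q): not NE [P1→A gives 9>7]
(D,R): not NE [P1→B gives 9>7; P2→Q gives 7>3]
(D,S): not NE [P2→Q gives 7>0]

Nash profiles: (A,Q)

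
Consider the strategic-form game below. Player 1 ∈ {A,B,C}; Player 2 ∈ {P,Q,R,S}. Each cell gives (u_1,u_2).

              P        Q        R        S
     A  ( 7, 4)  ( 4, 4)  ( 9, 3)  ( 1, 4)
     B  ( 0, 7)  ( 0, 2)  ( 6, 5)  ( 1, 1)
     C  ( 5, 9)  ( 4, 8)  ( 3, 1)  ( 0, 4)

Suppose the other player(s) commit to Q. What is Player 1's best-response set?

u_1(A vs Q) = 4
u_1(B vs Q) = 0
u_1(C vs Q) = 4
max payoff 4 at {A,C}

P1 best: {A,C}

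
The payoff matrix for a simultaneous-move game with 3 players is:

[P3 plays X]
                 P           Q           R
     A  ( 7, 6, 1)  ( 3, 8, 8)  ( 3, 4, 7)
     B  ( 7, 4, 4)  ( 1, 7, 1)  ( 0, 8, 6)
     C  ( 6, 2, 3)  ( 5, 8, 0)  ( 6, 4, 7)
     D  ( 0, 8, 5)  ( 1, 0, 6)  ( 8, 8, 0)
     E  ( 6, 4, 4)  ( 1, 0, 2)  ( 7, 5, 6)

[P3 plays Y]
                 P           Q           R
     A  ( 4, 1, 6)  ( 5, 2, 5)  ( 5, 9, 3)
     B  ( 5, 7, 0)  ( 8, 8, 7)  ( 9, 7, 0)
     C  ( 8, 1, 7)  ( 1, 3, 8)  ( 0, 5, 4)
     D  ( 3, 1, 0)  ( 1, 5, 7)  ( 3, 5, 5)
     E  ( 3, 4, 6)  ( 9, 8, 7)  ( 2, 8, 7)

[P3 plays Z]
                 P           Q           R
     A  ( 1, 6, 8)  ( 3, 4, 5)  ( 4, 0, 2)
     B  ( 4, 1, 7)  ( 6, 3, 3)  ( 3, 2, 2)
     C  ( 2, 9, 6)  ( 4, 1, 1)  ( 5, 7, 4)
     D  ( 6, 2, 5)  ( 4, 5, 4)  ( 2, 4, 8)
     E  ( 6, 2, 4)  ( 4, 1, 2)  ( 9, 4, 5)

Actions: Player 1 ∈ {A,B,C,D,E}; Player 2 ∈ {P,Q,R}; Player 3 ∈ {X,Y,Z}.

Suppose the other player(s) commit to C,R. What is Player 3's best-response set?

argmax u_3 = {X}

u_3(X vs C,R) = 7
u_3(Y vs C,R) = 4
u_3(Z vs C,R) = 4
max payoff 7 at {X}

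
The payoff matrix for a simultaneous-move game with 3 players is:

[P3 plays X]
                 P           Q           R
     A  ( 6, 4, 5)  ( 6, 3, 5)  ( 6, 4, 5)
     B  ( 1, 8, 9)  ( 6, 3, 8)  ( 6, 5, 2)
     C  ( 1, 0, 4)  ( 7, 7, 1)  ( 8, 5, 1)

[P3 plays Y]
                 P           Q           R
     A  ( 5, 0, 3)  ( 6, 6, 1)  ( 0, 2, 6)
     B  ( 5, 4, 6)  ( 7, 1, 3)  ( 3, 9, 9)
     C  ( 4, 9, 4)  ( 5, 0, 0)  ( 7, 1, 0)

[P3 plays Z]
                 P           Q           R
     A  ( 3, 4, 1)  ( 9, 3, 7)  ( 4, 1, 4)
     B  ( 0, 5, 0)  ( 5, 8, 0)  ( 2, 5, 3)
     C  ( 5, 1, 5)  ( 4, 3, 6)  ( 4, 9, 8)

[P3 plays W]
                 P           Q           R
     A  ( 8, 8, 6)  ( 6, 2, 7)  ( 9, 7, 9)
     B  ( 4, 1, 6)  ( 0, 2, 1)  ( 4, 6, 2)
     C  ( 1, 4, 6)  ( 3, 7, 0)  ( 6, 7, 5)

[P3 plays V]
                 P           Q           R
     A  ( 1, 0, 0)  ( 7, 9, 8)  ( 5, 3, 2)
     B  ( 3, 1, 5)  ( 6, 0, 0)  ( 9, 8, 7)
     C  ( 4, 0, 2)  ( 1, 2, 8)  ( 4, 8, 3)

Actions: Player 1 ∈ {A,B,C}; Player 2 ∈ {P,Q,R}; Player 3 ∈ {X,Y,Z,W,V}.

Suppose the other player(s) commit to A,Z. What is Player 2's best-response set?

BR_2 = {P}

u_2(P vs A,Z) = 4
u_2(Q vs A,Z) = 3
u_2(R vs A,Z) = 1
max payoff 4 at {P}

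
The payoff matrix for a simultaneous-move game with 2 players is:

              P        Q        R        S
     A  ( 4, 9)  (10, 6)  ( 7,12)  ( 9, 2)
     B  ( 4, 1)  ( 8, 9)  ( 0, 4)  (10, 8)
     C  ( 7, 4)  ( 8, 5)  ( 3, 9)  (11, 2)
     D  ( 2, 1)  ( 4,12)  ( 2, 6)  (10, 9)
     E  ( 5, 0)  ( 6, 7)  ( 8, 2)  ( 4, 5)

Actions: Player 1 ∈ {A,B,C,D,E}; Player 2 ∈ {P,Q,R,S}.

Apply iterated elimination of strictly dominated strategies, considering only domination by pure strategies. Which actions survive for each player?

Survivors P1:{A,E} P2:{Q,R}

P1 drop D (C beats it: P:7>2 Q:8>4 R:3>2 S:11>10)
P2 drop P (R beats it: A:12>9 B:4>1 C:9>4 E:2>0)
P2 drop S (Q beats it: A:6>2 B:9>8 C:5>2 E:7>5)
P1 drop B (A beats it: Q:10>8 R:7>0)
P1 drop C (A beats it: Q:10>8 R:7>3)
P1→{A,E} P2→{Q,R}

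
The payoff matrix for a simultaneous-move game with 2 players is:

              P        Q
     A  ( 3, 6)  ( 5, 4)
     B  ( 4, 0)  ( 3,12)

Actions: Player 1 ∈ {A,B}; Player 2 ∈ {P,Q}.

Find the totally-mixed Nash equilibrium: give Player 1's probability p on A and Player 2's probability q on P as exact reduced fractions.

P1 indiff ⇒ q·3+(1-q)·5 = q·4+(1-q)·3 ⇒ q(-1) = (1-q)(-2) ⇒ q = 2/3
P2 indiff ⇒ p·6+(1-p)·0 = p·4+(1-p)·12 ⇒ p(2) = (1-p)(12) ⇒ p = 6/7

P1 mixes 6/7 on A; P2 mixes 2/3 on P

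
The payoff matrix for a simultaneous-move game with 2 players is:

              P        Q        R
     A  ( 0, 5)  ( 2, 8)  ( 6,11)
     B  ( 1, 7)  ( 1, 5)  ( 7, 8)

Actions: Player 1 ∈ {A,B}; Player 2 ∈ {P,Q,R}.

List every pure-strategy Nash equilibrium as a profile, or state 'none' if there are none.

(A,P): not NE [P1→B gives 1>0; P2→R gives 11>5]
(A,Q): not NE [P2→R gives 11>8]
(A,R): not NE [P1→B gives 7>6]
(B,P): not NE [P2→R gives 8>7]
(B,Q): not NE [P1→A gives 2>1; P2→R gives 8>5]
(B,R): NE

PSNE = {(B,R)}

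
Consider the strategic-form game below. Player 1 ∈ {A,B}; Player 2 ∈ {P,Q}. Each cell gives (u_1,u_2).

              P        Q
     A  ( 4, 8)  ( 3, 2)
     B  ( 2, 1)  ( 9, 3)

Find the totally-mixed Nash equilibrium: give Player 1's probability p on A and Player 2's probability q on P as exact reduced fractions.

p=1/4, q=3/4

P1 indiff ⇒ q·4+(1-q)·3 = q·2+(1-q)·9 ⇒ q(2) = (1-q)(6) ⇒ q = 3/4
P2 indiff ⇒ p·8+(1-p)·1 = p·2+(1-p)·3 ⇒ p(6) = (1-p)(2) ⇒ p = 1/4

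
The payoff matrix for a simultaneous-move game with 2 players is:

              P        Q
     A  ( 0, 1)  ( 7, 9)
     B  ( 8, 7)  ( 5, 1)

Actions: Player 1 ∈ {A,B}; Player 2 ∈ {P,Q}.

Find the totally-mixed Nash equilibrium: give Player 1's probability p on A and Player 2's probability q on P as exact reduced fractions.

(p,q) = (3/7, 1/5)

P1 indiff ⇒ q·0+(1-q)·7 = q·8+(1-q)·5 ⇒ q(-8) = (1-q)(-2) ⇒ q = 1/5
P2 indiff ⇒ p·1+(1-p)·7 = p·9+(1-p)·1 ⇒ p(-8) = (1-p)(-6) ⇒ p = 3/7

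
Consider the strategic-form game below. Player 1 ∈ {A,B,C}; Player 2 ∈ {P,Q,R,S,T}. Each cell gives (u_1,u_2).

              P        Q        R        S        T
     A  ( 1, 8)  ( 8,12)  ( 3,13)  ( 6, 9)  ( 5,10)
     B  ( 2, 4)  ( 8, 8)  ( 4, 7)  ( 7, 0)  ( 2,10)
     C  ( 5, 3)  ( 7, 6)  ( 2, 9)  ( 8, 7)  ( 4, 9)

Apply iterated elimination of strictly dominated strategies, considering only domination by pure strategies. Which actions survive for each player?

Survivors P1:{A,B} P2:{Q,R,T}

P2 drop P (Q beats it: A:12>8 B:8>4 C:6>3)
P2 drop S (R beats it: A:13>9 B:7>0 C:9>7)
P1 drop C (A beats it: Q:8>7 R:3>2 T:5>4)
P1→{A,B} P2→{Q,R,T}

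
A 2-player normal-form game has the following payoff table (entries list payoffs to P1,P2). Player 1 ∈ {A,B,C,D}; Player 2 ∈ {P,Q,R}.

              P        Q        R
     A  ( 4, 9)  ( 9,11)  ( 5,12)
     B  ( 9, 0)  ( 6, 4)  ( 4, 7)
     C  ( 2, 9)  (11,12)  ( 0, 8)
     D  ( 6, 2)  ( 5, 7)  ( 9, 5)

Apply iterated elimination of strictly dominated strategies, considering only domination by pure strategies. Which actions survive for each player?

P2 drop P (Q beats it: A:11>9 B:4>0 C:12>9 D:7>2)
P1 drop B (A beats it: Q:9>6 R:5>4)
P1→{A,C,D} P2→{Q,R}

Remaining: P1:{A,C,D} P2:{Q,R}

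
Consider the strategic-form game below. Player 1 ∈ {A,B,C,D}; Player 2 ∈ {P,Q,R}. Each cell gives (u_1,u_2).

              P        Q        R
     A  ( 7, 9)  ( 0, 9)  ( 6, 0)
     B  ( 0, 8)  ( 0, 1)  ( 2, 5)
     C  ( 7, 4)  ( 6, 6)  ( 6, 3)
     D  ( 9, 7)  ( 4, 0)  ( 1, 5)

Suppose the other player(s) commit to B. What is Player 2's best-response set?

argmax u_2 = {P}

u_2(P vs B) = 8
u_2(Q vs B) = 1
u_2(R vs B) = 5
max payoff 8 at {P}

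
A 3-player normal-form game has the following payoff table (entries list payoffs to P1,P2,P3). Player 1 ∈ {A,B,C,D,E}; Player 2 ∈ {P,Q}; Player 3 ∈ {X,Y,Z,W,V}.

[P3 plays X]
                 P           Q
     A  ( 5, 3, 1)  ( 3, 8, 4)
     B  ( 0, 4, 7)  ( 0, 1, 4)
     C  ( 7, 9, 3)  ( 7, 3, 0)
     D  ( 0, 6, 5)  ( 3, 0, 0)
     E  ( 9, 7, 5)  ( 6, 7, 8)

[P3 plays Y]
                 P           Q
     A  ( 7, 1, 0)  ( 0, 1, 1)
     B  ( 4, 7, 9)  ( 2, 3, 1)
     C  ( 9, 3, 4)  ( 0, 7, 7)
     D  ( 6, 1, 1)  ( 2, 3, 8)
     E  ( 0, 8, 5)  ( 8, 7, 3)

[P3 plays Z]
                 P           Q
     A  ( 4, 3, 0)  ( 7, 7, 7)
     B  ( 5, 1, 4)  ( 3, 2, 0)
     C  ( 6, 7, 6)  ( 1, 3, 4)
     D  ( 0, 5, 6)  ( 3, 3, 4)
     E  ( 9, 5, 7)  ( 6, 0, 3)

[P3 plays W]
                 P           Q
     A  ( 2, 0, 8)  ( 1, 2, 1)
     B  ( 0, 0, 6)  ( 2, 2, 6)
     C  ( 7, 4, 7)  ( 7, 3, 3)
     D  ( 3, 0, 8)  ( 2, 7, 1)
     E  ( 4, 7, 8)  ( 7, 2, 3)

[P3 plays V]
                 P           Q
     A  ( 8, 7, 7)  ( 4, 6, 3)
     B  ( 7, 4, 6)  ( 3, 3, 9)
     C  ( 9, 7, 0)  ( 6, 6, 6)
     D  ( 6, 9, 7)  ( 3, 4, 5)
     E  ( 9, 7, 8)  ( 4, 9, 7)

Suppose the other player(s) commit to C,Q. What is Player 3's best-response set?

P3 best: {Y}

u_3(X vs C,Q) = 0
u_3(Y vs C,Q) = 7
u_3(Z vs C,Q) = 4
u_3(W vs C,Q) = 3
u_3(V vs C,Q) = 6
max payoff 7 at {Y}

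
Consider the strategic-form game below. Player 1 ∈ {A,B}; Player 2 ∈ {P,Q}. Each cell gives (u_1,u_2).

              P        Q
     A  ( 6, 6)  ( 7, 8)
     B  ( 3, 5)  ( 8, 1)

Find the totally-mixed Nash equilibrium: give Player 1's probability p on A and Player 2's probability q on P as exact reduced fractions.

P1 mixes 2/3 on A; P2 mixes 1/4 on P

P1 indiff ⇒ q·6+(1-q)·7 = q·3+(1-q)·8 ⇒ q(3) = (1-q)(1) ⇒ q = 1/4
P2 indiff ⇒ p·6+(1-p)·5 = p·8+(1-p)·1 ⇒ p(-2) = (1-p)(-4) ⇒ p = 2/3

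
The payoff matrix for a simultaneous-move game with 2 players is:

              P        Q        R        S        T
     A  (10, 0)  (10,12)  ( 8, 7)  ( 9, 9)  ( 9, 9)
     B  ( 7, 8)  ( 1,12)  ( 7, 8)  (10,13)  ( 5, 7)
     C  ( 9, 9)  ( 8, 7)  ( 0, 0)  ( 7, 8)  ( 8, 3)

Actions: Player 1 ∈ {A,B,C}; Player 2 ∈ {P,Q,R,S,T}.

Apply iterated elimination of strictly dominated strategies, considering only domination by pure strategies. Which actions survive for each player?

P1 drop C (A beats it: P:10>9 Q:10>8 R:8>0 S:9>7 T:9>8)
P2 drop P (Q beats it: A:12>0 B:12>8)
P2 drop R (Q beats it: A:12>7 B:12>8)
P2 drop T (Q beats it: A:12>9 B:12>7)
P1→{A,B} P2→{Q,S}

IESDS → P1:{A,B} P2:{Q,S}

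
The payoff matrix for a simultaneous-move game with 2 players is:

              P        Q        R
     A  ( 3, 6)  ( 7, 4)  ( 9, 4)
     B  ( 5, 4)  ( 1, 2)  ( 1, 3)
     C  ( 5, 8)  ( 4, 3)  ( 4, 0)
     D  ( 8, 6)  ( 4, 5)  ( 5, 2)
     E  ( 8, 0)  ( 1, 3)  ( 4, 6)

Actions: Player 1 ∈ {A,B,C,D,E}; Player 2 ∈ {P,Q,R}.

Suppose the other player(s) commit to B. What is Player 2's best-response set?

argmax u_2 = {P}

u_2(P vs B) = 4
u_2(Q vs B) = 2
u_2(R vs B) = 3
max payoff 4 at {P}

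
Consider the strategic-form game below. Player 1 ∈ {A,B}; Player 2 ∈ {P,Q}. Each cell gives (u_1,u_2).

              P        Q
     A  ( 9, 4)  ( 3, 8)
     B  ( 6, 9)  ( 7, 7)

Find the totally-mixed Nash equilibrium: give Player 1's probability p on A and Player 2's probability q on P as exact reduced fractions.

P1 indiff ⇒ q·9+(1-q)·3 = q·6+(1-q)·7 ⇒ q(3) = (1-q)(4) ⇒ q = 4/7
P2 indiff ⇒ p·4+(1-p)·9 = p·8+(1-p)·7 ⇒ p(-4) = (1-p)(-2) ⇒ p = 1/3

(p,q) = (1/3, 4/7)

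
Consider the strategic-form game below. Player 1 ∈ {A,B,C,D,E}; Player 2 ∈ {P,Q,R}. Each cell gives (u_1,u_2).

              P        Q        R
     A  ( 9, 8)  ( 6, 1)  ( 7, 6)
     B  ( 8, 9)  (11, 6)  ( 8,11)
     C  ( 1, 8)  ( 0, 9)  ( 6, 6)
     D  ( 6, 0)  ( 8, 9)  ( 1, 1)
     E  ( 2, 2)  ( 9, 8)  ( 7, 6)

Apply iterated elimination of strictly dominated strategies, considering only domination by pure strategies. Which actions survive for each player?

P1 drop C (A beats it: P:9>1 Q:6>0 R:7>6)
P1 drop D (B beats it: P:8>6 Q:11>8 R:8>1)
P1 drop E (B beats it: P:8>2 Q:11>9 R:8>7)
P2 drop Q (P beats it: A:8>1 B:9>6)
P1→{A,B} P2→{P,R}

IESDS → P1:{A,B} P2:{P,R}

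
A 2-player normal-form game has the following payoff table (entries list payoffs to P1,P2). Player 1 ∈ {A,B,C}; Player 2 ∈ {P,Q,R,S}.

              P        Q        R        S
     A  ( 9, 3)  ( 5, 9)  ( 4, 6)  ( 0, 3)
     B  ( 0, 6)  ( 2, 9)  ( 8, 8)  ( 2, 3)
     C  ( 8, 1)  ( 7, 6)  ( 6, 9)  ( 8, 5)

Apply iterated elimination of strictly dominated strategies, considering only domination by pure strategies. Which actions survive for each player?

P2 drop P (Q beats it: A:9>3 B:9>6 C:6>1)
P1 drop A (C beats it: Q:7>5 R:6>4 S:8>0)
P2 drop S (Q beats it: B:9>3 C:6>5)
P1→{B,C} P2→{Q,R}

Remaining: P1:{B,C} P2:{Q,R}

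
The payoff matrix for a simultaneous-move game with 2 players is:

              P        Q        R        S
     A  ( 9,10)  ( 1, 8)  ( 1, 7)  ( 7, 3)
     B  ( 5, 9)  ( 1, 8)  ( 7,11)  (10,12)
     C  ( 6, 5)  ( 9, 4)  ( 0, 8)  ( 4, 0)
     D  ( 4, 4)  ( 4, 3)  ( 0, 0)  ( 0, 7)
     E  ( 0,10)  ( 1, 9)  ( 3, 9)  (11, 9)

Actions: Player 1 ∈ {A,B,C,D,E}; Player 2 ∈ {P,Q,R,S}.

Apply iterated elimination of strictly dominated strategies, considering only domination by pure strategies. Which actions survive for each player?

P2 drop Q (P beats it: A:10>8 B:9>8 C:5>4 D:4>3 E:10>9)
P1 drop C (A beats it: P:9>6 R:1>0 S:7>4)
P1 drop D (A beats it: P:9>4 R:1>0 S:7>0)
P1→{A,B,E} P2→{P,R,S}

Survivors P1:{A,B,E} P2:{P,R,S}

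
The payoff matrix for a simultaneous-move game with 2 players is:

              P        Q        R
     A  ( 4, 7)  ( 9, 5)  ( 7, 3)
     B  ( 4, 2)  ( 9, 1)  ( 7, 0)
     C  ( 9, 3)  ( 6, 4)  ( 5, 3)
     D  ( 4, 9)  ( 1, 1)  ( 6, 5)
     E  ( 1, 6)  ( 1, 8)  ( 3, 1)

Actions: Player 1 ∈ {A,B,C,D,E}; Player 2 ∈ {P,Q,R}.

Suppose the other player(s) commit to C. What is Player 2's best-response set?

argmax u_2 = {Q}

u_2(P vs C) = 3
u_2(Q vs C) = 4
u_2(R vs C) = 3
max payoff 4 at {Q}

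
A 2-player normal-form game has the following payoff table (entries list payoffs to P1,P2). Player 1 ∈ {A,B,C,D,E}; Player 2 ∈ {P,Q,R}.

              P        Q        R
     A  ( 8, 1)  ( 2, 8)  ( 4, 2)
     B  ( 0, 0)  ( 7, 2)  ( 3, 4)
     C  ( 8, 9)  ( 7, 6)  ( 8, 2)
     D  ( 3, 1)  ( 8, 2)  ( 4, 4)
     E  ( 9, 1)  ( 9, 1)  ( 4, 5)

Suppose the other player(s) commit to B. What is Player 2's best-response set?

u_2(P vs B) = 0
u_2(Q vs B) = 2
u_2(R vs B) = 4
max payoff 4 at {R}

argmax u_2 = {R}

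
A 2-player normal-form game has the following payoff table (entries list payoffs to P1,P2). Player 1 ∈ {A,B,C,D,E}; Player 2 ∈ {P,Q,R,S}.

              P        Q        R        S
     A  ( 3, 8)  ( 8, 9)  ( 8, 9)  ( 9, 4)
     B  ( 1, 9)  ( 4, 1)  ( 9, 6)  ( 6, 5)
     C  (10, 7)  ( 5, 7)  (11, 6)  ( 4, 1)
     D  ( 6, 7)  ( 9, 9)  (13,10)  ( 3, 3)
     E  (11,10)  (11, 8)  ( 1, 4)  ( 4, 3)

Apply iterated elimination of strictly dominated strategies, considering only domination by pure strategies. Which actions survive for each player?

P2 drop S (P beats it: A:8>4 B:9>5 C:7>1 D:7>3 E:10>3)
P1 drop A (D beats it: P:6>3 Q:9>8 R:13>8)
P1 drop B (C beats it: P:10>1 Q:5>4 R:11>9)
P1→{C,D,E} P2→{P,Q,R}

Remaining: P1:{C,D,E} P2:{P,Q,R}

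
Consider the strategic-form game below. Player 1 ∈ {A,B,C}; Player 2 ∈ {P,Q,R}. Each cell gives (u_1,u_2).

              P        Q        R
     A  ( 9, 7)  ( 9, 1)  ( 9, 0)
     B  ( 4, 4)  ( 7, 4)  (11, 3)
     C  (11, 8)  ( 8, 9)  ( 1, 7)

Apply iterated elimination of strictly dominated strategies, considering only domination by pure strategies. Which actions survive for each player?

IESDS → P1:{A,C} P2:{P,Q}

P2 drop R (P beats it: A:7>0 B:4>3 C:8>7)
P1 drop B (A beats it: P:9>4 Q:9>7)
P1→{A,C} P2→{P,Q}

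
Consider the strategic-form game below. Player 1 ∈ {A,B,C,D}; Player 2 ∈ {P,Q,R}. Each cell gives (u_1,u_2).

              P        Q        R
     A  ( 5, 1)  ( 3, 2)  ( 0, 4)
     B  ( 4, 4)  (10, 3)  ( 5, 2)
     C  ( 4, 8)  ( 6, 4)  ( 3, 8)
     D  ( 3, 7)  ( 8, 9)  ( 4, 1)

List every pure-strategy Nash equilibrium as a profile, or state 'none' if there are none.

No pure NE.

(A,P): not NE [P2→R gives 4>1]
(A,Q): not NE [P1→B gives 10>3; P2→R gives 4>2]
(A,R): not NE [P1→B gives 5>0]
(B,P): not NE [P1→A gives 5>4]
(B,Q): not NE [P2→P gives 4>3]
(B,R): not NE [P2→P gives 4>2]
(C,P): not NE [P1→A gives 5>4]
(C,Q): not NE [P1→B gives 10>6; P2→R gives 8>4]
(C,R): not NE [P1→B gives 5>3]
(D,P): not NE [P1→A gives 5>3; P2→Q gives 9>7]
(D,Q): not NE [P1→B gives 10>8]
(D,R): not NE [P1→B gives 5>4; P2→Q gives 9>1]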